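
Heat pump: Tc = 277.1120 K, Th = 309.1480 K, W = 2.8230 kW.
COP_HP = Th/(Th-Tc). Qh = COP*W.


COP = 309.1480 / 32.0360 = 9.6500
Qh = 9.6500 * 2.8230 = 27.2420 kW

COP = 9.6500, Qh = 27.2420 kW


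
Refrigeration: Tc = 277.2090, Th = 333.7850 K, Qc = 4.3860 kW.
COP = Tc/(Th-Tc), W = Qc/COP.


COP = 277.2090 / 56.5760 = 4.8998
W = 4.3860 / 4.8998 = 0.8951 kW

COP = 4.8998, W = 0.8951 kW


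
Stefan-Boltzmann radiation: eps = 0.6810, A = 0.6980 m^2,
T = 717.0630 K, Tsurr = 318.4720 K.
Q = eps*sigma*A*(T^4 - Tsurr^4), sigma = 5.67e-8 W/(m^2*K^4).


T^4 = 2.6438e+11
Tsurr^4 = 1.0287e+10
Q = 0.6810 * 5.67e-8 * 0.6980 * 2.5409e+11 = 6848.2425 W

6848.2425 W


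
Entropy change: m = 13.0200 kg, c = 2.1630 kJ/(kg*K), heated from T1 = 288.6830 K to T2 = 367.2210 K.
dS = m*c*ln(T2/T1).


T2/T1 = 1.2721
ln(T2/T1) = 0.2406
dS = 13.0200 * 2.1630 * 0.2406 = 6.7768 kJ/K

6.7768 kJ/K


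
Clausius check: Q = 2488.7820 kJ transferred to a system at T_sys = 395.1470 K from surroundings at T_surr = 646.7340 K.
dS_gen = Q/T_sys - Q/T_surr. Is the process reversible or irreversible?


dS_sys = 2488.7820/395.1470 = 6.2984 kJ/K
dS_surr = -2488.7820/646.7340 = -3.8482 kJ/K
dS_gen = 6.2984 - 3.8482 = 2.4501 kJ/K (irreversible)

dS_gen = 2.4501 kJ/K, irreversible


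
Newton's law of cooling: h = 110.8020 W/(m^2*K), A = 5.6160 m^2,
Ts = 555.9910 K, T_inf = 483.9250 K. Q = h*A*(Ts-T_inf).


dT = 72.0660 K
Q = 110.8020 * 5.6160 * 72.0660 = 44844.0797 W

44844.0797 W


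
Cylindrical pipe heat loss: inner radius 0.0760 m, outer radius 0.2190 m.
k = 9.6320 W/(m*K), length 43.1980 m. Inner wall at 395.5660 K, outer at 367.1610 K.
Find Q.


dT = 28.4050 K
ln(ro/ri) = 1.0583
Q = 2*pi*9.6320*43.1980*28.4050 / 1.0583 = 70166.5666 W

70166.5666 W


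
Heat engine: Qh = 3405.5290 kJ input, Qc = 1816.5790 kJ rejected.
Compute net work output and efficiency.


W = 3405.5290 - 1816.5790 = 1588.9500 kJ
eta = 1588.9500 / 3405.5290 = 0.4666 = 46.6579%

W = 1588.9500 kJ, eta = 46.6579%


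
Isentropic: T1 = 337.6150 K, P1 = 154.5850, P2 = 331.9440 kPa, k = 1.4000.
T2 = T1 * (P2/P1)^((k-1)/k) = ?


(k-1)/k = 0.2857
(P2/P1)^exp = 1.2440
T2 = 337.6150 * 1.2440 = 420.0003 K

420.0003 K


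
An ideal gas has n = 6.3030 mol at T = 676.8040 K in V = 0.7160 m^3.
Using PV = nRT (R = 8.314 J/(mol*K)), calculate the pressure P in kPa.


P = nRT/V = 6.3030 * 8.314 * 676.8040 / 0.7160
= 35466.6561 / 0.7160 = 49534.4359 Pa = 49.5344 kPa

49.5344 kPa


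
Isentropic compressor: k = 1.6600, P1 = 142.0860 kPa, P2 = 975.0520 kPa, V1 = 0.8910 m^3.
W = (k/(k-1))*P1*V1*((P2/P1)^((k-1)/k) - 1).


(k-1)/k = 0.3976
(P2/P1)^exp = 2.1507
W = 2.5152 * 142.0860 * 0.8910 * (2.1507 - 1) = 366.3922 kJ

366.3922 kJ


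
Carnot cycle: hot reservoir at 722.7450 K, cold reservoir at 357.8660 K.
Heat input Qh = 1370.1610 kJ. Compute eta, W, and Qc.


eta = 1 - 357.8660/722.7450 = 0.5049
W = 0.5049 * 1370.1610 = 691.7280 kJ
Qc = 1370.1610 - 691.7280 = 678.4330 kJ

eta = 50.4852%, W = 691.7280 kJ, Qc = 678.4330 kJ


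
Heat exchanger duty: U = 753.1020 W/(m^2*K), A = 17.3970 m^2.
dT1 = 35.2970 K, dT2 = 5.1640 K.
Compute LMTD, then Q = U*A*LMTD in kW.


LMTD = 15.6772 K
Q = 753.1020 * 17.3970 * 15.6772 = 205398.6606 W = 205.3987 kW

205.3987 kW


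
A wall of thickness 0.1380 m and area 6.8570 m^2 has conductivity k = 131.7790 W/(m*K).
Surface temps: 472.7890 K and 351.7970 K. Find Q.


dT = 120.9920 K
Q = 131.7790 * 6.8570 * 120.9920 / 0.1380 = 792242.1166 W

792242.1166 W


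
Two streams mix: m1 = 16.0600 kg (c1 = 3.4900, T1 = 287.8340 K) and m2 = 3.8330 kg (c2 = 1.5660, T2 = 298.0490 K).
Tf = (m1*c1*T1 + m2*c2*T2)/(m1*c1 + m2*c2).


num = 17921.9556
den = 62.0519
Tf = 288.8221 K

288.8221 K


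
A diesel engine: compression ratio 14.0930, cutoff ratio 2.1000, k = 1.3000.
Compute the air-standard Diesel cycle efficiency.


r^(k-1) = 2.2116
rc^k = 2.6235
eta = 0.4866 = 48.6640%

48.6640%


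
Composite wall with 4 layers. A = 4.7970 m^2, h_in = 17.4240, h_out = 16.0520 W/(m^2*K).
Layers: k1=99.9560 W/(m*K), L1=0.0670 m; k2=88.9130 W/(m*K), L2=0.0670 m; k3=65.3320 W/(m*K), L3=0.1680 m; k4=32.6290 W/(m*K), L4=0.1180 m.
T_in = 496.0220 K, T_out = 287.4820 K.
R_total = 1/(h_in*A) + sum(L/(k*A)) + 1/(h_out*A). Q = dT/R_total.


R_conv_in = 1/(17.4240*4.7970) = 0.0120
R_1 = 0.0670/(99.9560*4.7970) = 0.0001
R_2 = 0.0670/(88.9130*4.7970) = 0.0002
R_3 = 0.1680/(65.3320*4.7970) = 0.0005
R_4 = 0.1180/(32.6290*4.7970) = 0.0008
R_conv_out = 1/(16.0520*4.7970) = 0.0130
R_total = 0.0265 K/W
Q = 208.5400 / 0.0265 = 7858.2529 W

R_total = 0.0265 K/W, Q = 7858.2529 W


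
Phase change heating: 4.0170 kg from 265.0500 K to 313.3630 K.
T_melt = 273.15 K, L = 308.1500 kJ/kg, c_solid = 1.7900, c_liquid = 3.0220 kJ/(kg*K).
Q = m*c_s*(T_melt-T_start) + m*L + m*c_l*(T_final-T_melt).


Q1 (sensible, solid) = 4.0170 * 1.7900 * 8.1000 = 58.2425 kJ
Q2 (latent) = 4.0170 * 308.1500 = 1237.8385 kJ
Q3 (sensible, liquid) = 4.0170 * 3.0220 * 40.2130 = 488.1606 kJ
Q_total = 1784.2417 kJ

1784.2417 kJ


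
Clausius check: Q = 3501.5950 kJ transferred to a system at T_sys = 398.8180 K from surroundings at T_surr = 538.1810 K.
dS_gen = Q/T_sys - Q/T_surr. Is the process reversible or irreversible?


dS_sys = 3501.5950/398.8180 = 8.7799 kJ/K
dS_surr = -3501.5950/538.1810 = -6.5064 kJ/K
dS_gen = 8.7799 - 6.5064 = 2.2736 kJ/K (irreversible)

dS_gen = 2.2736 kJ/K, irreversible


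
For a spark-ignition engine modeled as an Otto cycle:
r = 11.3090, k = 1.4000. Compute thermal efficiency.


r^(k-1) = 2.6386
eta = 1 - 1/2.6386 = 0.6210 = 62.1008%

62.1008%


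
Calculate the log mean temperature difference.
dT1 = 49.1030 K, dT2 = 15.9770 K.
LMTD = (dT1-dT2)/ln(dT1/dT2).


dT1/dT2 = 3.0734
ln(dT1/dT2) = 1.1228
LMTD = 33.1260 / 1.1228 = 29.5038 K

29.5038 K


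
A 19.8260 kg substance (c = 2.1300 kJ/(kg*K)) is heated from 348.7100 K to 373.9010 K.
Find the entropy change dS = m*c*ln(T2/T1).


T2/T1 = 1.0722
ln(T2/T1) = 0.0698
dS = 19.8260 * 2.1300 * 0.0698 = 2.9455 kJ/K

2.9455 kJ/K


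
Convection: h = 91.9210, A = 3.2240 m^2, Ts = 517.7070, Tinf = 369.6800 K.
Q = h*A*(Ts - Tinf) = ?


dT = 148.0270 K
Q = 91.9210 * 3.2240 * 148.0270 = 43868.2905 W

43868.2905 W


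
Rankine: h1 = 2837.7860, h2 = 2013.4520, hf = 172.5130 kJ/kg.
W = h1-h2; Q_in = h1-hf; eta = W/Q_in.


W = 824.3340 kJ/kg
Q_in = 2665.2730 kJ/kg
eta = 0.3093 = 30.9287%

eta = 30.9287%


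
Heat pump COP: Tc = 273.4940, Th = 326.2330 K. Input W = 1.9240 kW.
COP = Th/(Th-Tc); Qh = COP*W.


COP = 326.2330 / 52.7390 = 6.1858
Qh = 6.1858 * 1.9240 = 11.9015 kW

COP = 6.1858, Qh = 11.9015 kW


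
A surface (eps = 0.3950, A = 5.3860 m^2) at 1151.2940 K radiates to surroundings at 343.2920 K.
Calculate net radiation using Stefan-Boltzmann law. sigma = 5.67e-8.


T^4 = 1.7569e+12
Tsurr^4 = 1.3888e+10
Q = 0.3950 * 5.67e-8 * 5.3860 * 1.7430e+12 = 210254.1937 W

210254.1937 W


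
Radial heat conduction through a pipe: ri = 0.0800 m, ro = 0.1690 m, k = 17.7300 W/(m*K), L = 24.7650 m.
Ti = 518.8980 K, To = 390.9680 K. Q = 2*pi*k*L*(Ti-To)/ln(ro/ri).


dT = 127.9300 K
ln(ro/ri) = 0.7479
Q = 2*pi*17.7300*24.7650*127.9300 / 0.7479 = 471923.9474 W

471923.9474 W


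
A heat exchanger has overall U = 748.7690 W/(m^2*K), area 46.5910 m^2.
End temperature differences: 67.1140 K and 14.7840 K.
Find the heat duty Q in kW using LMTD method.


LMTD = 34.5904 K
Q = 748.7690 * 46.5910 * 34.5904 = 1206717.3881 W = 1206.7174 kW

1206.7174 kW


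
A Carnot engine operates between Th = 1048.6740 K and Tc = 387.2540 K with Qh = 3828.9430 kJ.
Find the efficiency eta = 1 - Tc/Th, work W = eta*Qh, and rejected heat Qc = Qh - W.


eta = 1 - 387.2540/1048.6740 = 0.6307
W = 0.6307 * 3828.9430 = 2414.9922 kJ
Qc = 3828.9430 - 2414.9922 = 1413.9508 kJ

eta = 63.0720%, W = 2414.9922 kJ, Qc = 1413.9508 kJ


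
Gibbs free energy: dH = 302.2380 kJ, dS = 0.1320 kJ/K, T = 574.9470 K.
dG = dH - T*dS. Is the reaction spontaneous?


T*dS = 574.9470 * 0.1320 = 75.8930 kJ
dG = 302.2380 - 75.8930 = 226.3450 kJ (non-spontaneous)

dG = 226.3450 kJ, non-spontaneous


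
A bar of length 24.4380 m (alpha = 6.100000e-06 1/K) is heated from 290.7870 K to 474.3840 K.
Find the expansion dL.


dT = 183.5970 K
dL = 6.100000e-06 * 24.4380 * 183.5970 = 0.027369 m
L_final = 24.465369 m

dL = 0.027369 m


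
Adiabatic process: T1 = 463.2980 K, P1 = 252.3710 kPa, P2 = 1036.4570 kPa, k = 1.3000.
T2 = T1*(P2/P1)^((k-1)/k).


(k-1)/k = 0.2308
(P2/P1)^exp = 1.3854
T2 = 463.2980 * 1.3854 = 641.8597 K

641.8597 K


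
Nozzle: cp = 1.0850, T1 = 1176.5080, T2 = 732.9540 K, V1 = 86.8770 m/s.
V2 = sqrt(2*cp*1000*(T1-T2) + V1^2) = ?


dT = 443.5540 K
2*cp*1000*dT = 962512.1800
V1^2 = 7547.6131
V2 = sqrt(970059.7931) = 984.9161 m/s

984.9161 m/s


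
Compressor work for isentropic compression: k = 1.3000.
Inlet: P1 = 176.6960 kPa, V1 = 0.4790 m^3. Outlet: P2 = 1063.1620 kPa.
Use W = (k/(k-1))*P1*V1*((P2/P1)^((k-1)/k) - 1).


(k-1)/k = 0.2308
(P2/P1)^exp = 1.5131
W = 4.3333 * 176.6960 * 0.4790 * (1.5131 - 1) = 188.1698 kJ

188.1698 kJ


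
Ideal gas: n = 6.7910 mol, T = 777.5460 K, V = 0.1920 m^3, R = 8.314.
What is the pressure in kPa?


P = nRT/V = 6.7910 * 8.314 * 777.5460 / 0.1920
= 43900.5380 / 0.1920 = 228648.6352 Pa = 228.6486 kPa

228.6486 kPa


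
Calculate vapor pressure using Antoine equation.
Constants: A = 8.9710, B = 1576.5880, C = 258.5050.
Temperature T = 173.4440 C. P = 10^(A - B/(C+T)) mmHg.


C+T = 431.9490
B/(C+T) = 3.6499
log10(P) = 8.9710 - 3.6499 = 5.3211
P = 10^5.3211 = 209440.1041 mmHg

209440.1041 mmHg


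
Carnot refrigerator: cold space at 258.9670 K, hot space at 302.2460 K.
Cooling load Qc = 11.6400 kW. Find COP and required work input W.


COP = 258.9670 / 43.2790 = 5.9837
W = 11.6400 / 5.9837 = 1.9453 kW

COP = 5.9837, W = 1.9453 kW


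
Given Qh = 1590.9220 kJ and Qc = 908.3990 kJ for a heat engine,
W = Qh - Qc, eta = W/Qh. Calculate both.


W = 1590.9220 - 908.3990 = 682.5230 kJ
eta = 682.5230 / 1590.9220 = 0.4290 = 42.9011%

W = 682.5230 kJ, eta = 42.9011%


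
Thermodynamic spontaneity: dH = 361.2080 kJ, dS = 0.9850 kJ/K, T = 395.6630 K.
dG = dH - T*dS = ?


T*dS = 395.6630 * 0.9850 = 389.7281 kJ
dG = 361.2080 - 389.7281 = -28.5201 kJ (spontaneous)

dG = -28.5201 kJ, spontaneous


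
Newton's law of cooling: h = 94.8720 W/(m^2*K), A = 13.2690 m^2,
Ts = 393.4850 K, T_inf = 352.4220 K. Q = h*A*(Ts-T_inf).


dT = 41.0630 K
Q = 94.8720 * 13.2690 * 41.0630 = 51692.4273 W

51692.4273 W


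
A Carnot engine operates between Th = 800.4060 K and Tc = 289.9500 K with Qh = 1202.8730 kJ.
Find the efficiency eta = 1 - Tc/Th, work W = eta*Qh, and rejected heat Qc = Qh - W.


eta = 1 - 289.9500/800.4060 = 0.6377
W = 0.6377 * 1202.8730 = 767.1279 kJ
Qc = 1202.8730 - 767.1279 = 435.7451 kJ

eta = 63.7746%, W = 767.1279 kJ, Qc = 435.7451 kJ


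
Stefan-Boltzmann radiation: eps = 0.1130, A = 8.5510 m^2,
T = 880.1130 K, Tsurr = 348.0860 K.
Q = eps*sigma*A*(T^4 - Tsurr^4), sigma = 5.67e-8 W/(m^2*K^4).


T^4 = 6.0000e+11
Tsurr^4 = 1.4681e+10
Q = 0.1130 * 5.67e-8 * 8.5510 * 5.8532e+11 = 32068.1438 W

32068.1438 W


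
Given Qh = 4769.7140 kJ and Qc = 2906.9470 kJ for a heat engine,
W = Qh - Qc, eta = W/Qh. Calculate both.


W = 4769.7140 - 2906.9470 = 1862.7670 kJ
eta = 1862.7670 / 4769.7140 = 0.3905 = 39.0541%

W = 1862.7670 kJ, eta = 39.0541%


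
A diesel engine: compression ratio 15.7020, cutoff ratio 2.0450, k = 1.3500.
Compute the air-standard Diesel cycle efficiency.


r^(k-1) = 2.6217
rc^k = 2.6269
eta = 0.5601 = 56.0140%

56.0140%


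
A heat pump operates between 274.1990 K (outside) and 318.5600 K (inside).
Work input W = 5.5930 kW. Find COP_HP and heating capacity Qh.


COP = 318.5600 / 44.3610 = 7.1811
Qh = 7.1811 * 5.5930 = 40.1638 kW

COP = 7.1811, Qh = 40.1638 kW


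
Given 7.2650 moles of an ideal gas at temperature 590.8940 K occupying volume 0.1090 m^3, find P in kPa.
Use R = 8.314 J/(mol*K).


P = nRT/V = 7.2650 * 8.314 * 590.8940 / 0.1090
= 35690.7126 / 0.1090 = 327437.7301 Pa = 327.4377 kPa

327.4377 kPa


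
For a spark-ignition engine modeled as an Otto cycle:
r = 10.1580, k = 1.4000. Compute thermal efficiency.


r^(k-1) = 2.5277
eta = 1 - 1/2.5277 = 0.6044 = 60.4381%

60.4381%


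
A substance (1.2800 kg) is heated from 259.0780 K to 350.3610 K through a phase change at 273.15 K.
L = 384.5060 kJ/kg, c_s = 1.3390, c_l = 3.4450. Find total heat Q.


Q1 (sensible, solid) = 1.2800 * 1.3390 * 14.0720 = 24.1183 kJ
Q2 (latent) = 1.2800 * 384.5060 = 492.1677 kJ
Q3 (sensible, liquid) = 1.2800 * 3.4450 * 77.2110 = 340.4696 kJ
Q_total = 856.7556 kJ

856.7556 kJ


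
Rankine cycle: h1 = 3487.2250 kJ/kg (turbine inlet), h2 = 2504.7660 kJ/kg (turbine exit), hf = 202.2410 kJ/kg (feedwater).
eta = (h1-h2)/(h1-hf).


W = 982.4590 kJ/kg
Q_in = 3284.9840 kJ/kg
eta = 0.2991 = 29.9076%

eta = 29.9076%


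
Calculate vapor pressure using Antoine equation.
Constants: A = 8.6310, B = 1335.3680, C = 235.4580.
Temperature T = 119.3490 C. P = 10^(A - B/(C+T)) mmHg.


C+T = 354.8070
B/(C+T) = 3.7636
log10(P) = 8.6310 - 3.7636 = 4.8674
P = 10^4.8674 = 73680.7179 mmHg

73680.7179 mmHg


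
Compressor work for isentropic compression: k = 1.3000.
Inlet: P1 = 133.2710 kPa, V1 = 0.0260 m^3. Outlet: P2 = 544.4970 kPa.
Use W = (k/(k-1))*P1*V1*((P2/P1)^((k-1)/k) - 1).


(k-1)/k = 0.2308
(P2/P1)^exp = 1.3838
W = 4.3333 * 133.2710 * 0.0260 * (1.3838 - 1) = 5.7622 kJ

5.7622 kJ


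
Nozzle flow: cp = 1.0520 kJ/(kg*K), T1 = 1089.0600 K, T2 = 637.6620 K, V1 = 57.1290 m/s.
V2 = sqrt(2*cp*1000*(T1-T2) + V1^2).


dT = 451.3980 K
2*cp*1000*dT = 949741.3920
V1^2 = 3263.7226
V2 = sqrt(953005.1146) = 976.2198 m/s

976.2198 m/s


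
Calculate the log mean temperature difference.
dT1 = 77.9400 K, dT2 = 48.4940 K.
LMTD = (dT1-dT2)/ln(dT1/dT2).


dT1/dT2 = 1.6072
ln(dT1/dT2) = 0.4745
LMTD = 29.4460 / 0.4745 = 62.0570 K

62.0570 K


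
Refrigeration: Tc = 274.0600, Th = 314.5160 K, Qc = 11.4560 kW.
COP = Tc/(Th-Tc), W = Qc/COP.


COP = 274.0600 / 40.4560 = 6.7743
W = 11.4560 / 6.7743 = 1.6911 kW

COP = 6.7743, W = 1.6911 kW


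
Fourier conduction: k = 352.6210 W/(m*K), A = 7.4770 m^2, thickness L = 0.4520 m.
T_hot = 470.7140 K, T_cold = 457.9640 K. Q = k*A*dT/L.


dT = 12.7500 K
Q = 352.6210 * 7.4770 * 12.7500 / 0.4520 = 74371.6306 W

74371.6306 W


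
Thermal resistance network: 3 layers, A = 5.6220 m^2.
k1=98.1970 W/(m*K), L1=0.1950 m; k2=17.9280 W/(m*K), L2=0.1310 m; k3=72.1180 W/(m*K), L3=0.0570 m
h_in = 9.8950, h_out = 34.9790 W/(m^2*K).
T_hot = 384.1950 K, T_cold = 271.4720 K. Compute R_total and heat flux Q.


R_conv_in = 1/(9.8950*5.6220) = 0.0180
R_1 = 0.1950/(98.1970*5.6220) = 0.0004
R_2 = 0.1310/(17.9280*5.6220) = 0.0013
R_3 = 0.0570/(72.1180*5.6220) = 0.0001
R_conv_out = 1/(34.9790*5.6220) = 0.0051
R_total = 0.0249 K/W
Q = 112.7230 / 0.0249 = 4535.2861 W

R_total = 0.0249 K/W, Q = 4535.2861 W


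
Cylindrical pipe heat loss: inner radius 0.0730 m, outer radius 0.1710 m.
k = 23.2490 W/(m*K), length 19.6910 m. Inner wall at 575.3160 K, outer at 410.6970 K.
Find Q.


dT = 164.6190 K
ln(ro/ri) = 0.8512
Q = 2*pi*23.2490*19.6910*164.6190 / 0.8512 = 556286.0414 W

556286.0414 W


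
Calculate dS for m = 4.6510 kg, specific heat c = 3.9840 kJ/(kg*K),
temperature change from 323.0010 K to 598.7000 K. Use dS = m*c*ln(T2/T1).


T2/T1 = 1.8536
ln(T2/T1) = 0.6171
dS = 4.6510 * 3.9840 * 0.6171 = 11.4347 kJ/K

11.4347 kJ/K


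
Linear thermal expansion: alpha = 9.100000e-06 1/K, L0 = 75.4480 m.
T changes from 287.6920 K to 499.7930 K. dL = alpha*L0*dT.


dT = 212.1010 K
dL = 9.100000e-06 * 75.4480 * 212.1010 = 0.145624 m
L_final = 75.593624 m

dL = 0.145624 m


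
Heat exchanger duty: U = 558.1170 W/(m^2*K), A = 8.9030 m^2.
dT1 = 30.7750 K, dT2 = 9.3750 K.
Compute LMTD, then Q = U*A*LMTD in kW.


LMTD = 18.0035 K
Q = 558.1170 * 8.9030 * 18.0035 = 89457.9979 W = 89.4580 kW

89.4580 kW


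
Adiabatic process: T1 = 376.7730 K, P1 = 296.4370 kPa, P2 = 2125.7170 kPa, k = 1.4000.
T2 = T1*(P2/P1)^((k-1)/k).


(k-1)/k = 0.2857
(P2/P1)^exp = 1.7557
T2 = 376.7730 * 1.7557 = 661.4990 K

661.4990 K


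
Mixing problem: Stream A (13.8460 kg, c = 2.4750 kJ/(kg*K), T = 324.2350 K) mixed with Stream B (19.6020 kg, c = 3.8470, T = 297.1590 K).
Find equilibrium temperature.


num = 33519.5921
den = 109.6777
Tf = 305.6189 K

305.6189 K


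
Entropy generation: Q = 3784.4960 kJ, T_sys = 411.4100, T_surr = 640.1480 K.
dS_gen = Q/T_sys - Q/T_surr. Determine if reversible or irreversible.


dS_sys = 3784.4960/411.4100 = 9.1988 kJ/K
dS_surr = -3784.4960/640.1480 = -5.9119 kJ/K
dS_gen = 9.1988 - 5.9119 = 3.2869 kJ/K (irreversible)

dS_gen = 3.2869 kJ/K, irreversible


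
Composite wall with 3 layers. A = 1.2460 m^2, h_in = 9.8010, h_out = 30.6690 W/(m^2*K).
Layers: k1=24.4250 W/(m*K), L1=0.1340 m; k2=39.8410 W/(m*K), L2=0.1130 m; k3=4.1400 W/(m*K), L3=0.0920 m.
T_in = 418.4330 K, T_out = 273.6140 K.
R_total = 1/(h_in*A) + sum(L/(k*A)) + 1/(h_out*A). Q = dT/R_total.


R_conv_in = 1/(9.8010*1.2460) = 0.0819
R_1 = 0.1340/(24.4250*1.2460) = 0.0044
R_2 = 0.1130/(39.8410*1.2460) = 0.0023
R_3 = 0.0920/(4.1400*1.2460) = 0.0178
R_conv_out = 1/(30.6690*1.2460) = 0.0262
R_total = 0.1326 K/W
Q = 144.8190 / 0.1326 = 1092.4026 W

R_total = 0.1326 K/W, Q = 1092.4026 W


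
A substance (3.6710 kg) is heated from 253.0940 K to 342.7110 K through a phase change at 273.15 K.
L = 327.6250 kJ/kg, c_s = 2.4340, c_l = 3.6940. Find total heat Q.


Q1 (sensible, solid) = 3.6710 * 2.4340 * 20.0560 = 179.2047 kJ
Q2 (latent) = 3.6710 * 327.6250 = 1202.7114 kJ
Q3 (sensible, liquid) = 3.6710 * 3.6940 * 69.5610 = 943.2940 kJ
Q_total = 2325.2101 kJ

2325.2101 kJ


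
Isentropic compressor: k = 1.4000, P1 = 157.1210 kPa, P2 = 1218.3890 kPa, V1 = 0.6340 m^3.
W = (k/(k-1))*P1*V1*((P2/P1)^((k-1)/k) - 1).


(k-1)/k = 0.2857
(P2/P1)^exp = 1.7954
W = 3.5000 * 157.1210 * 0.6340 * (1.7954 - 1) = 277.3122 kJ

277.3122 kJ


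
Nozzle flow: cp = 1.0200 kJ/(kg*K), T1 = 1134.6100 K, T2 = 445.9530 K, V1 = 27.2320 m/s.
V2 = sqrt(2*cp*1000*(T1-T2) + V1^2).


dT = 688.6570 K
2*cp*1000*dT = 1404860.2800
V1^2 = 741.5818
V2 = sqrt(1405601.8618) = 1185.5808 m/s

1185.5808 m/s


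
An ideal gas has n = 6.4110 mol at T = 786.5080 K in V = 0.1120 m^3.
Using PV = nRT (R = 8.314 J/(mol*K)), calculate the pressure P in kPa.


P = nRT/V = 6.4110 * 8.314 * 786.5080 / 0.1120
= 41921.7054 / 0.1120 = 374300.9409 Pa = 374.3009 kPa

374.3009 kPa


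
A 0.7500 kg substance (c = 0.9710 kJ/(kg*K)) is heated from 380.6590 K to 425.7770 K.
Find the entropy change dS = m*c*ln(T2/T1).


T2/T1 = 1.1185
ln(T2/T1) = 0.1120
dS = 0.7500 * 0.9710 * 0.1120 = 0.0816 kJ/K

0.0816 kJ/K


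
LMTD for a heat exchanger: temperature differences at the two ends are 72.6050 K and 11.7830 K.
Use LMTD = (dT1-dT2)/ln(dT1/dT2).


dT1/dT2 = 6.1618
ln(dT1/dT2) = 1.8184
LMTD = 60.8220 / 1.8184 = 33.4485 K

33.4485 K


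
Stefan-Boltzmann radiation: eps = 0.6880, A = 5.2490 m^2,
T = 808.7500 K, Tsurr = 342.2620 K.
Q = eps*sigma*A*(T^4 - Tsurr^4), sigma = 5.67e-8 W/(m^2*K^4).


T^4 = 4.2782e+11
Tsurr^4 = 1.3723e+10
Q = 0.6880 * 5.67e-8 * 5.2490 * 4.1409e+11 = 84790.3818 W

84790.3818 W


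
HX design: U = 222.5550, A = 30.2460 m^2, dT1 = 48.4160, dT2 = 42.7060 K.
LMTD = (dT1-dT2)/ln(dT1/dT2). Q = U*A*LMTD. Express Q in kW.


LMTD = 45.5013 K
Q = 222.5550 * 30.2460 * 45.5013 = 306287.4035 W = 306.2874 kW

306.2874 kW


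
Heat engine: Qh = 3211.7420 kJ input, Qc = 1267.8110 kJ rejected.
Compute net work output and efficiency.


W = 3211.7420 - 1267.8110 = 1943.9310 kJ
eta = 1943.9310 / 3211.7420 = 0.6053 = 60.5258%

W = 1943.9310 kJ, eta = 60.5258%


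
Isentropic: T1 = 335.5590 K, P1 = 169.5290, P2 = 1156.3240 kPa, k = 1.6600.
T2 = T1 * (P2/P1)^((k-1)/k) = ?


(k-1)/k = 0.3976
(P2/P1)^exp = 2.1455
T2 = 335.5590 * 2.1455 = 719.9360 K

719.9360 K


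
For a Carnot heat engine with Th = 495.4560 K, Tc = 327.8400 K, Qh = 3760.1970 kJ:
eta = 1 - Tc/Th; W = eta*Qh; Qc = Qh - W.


eta = 1 - 327.8400/495.4560 = 0.3383
W = 0.3383 * 3760.1970 = 1272.0992 kJ
Qc = 3760.1970 - 1272.0992 = 2488.0978 kJ

eta = 33.8307%, W = 1272.0992 kJ, Qc = 2488.0978 kJ


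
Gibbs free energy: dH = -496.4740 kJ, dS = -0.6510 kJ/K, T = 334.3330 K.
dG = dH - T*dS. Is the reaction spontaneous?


T*dS = 334.3330 * -0.6510 = -217.6508 kJ
dG = -496.4740 + 217.6508 = -278.8232 kJ (spontaneous)

dG = -278.8232 kJ, spontaneous


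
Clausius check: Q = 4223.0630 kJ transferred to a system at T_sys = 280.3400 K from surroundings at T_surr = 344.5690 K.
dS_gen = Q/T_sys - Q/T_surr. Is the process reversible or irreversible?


dS_sys = 4223.0630/280.3400 = 15.0641 kJ/K
dS_surr = -4223.0630/344.5690 = -12.2561 kJ/K
dS_gen = 15.0641 - 12.2561 = 2.8080 kJ/K (irreversible)

dS_gen = 2.8080 kJ/K, irreversible


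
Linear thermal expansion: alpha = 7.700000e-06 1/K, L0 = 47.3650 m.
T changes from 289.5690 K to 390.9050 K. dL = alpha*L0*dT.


dT = 101.3360 K
dL = 7.700000e-06 * 47.3650 * 101.3360 = 0.036958 m
L_final = 47.401958 m

dL = 0.036958 m


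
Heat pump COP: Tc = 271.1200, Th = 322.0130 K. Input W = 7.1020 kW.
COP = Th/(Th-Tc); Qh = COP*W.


COP = 322.0130 / 50.8930 = 6.3273
Qh = 6.3273 * 7.1020 = 44.9362 kW

COP = 6.3273, Qh = 44.9362 kW


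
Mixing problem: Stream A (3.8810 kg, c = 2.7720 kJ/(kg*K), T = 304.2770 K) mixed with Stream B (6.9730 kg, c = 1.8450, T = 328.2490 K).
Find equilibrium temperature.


num = 7496.4362
den = 23.6233
Tf = 317.3321 K

317.3321 K


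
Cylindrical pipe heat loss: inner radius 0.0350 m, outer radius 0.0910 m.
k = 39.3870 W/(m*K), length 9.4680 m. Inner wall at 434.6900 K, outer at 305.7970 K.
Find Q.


dT = 128.8930 K
ln(ro/ri) = 0.9555
Q = 2*pi*39.3870*9.4680*128.8930 / 0.9555 = 316070.8609 W

316070.8609 W


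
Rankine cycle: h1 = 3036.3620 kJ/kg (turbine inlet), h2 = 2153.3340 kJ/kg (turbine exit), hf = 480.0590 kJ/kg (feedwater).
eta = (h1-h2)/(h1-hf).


W = 883.0280 kJ/kg
Q_in = 2556.3030 kJ/kg
eta = 0.3454 = 34.5432%

eta = 34.5432%


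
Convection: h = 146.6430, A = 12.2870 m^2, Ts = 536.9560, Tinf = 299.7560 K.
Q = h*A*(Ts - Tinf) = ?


dT = 237.2000 K
Q = 146.6430 * 12.2870 * 237.2000 = 427387.5627 W

427387.5627 W


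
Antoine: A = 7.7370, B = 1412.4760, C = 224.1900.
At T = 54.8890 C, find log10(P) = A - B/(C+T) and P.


C+T = 279.0790
B/(C+T) = 5.0612
log10(P) = 7.7370 - 5.0612 = 2.6758
P = 10^2.6758 = 474.0183 mmHg

474.0183 mmHg


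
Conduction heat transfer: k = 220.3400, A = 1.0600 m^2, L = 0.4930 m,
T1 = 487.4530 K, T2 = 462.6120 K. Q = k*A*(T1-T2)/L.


dT = 24.8410 K
Q = 220.3400 * 1.0600 * 24.8410 / 0.4930 = 11768.5069 W

11768.5069 W


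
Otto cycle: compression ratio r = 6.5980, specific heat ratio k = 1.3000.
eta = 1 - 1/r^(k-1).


r^(k-1) = 1.7613
eta = 1 - 1/1.7613 = 0.4322 = 43.2225%

43.2225%


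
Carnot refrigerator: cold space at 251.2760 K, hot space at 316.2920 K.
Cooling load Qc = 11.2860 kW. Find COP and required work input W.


COP = 251.2760 / 65.0160 = 3.8648
W = 11.2860 / 3.8648 = 2.9202 kW

COP = 3.8648, W = 2.9202 kW


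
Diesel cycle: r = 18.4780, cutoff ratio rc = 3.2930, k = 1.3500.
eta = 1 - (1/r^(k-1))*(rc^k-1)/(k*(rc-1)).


r^(k-1) = 2.7754
rc^k = 4.9975
eta = 0.5347 = 53.4718%

53.4718%


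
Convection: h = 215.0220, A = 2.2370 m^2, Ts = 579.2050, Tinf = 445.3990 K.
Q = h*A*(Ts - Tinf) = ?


dT = 133.8060 K
Q = 215.0220 * 2.2370 * 133.8060 = 64361.2499 W

64361.2499 W


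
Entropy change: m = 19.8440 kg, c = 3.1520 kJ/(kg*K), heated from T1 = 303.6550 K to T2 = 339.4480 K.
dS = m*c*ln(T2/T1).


T2/T1 = 1.1179
ln(T2/T1) = 0.1114
dS = 19.8440 * 3.1520 * 0.1114 = 6.9697 kJ/K

6.9697 kJ/K


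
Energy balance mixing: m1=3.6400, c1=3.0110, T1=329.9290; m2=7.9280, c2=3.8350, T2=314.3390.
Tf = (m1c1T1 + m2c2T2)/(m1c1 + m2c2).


num = 13173.1603
den = 41.3639
Tf = 318.4698 K

318.4698 K


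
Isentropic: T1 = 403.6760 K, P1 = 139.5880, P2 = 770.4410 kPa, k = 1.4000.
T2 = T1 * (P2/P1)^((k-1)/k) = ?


(k-1)/k = 0.2857
(P2/P1)^exp = 1.6292
T2 = 403.6760 * 1.6292 = 657.6607 K

657.6607 K


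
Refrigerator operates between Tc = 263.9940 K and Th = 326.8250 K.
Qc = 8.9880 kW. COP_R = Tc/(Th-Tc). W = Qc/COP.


COP = 263.9940 / 62.8310 = 4.2017
W = 8.9880 / 4.2017 = 2.1392 kW

COP = 4.2017, W = 2.1392 kW


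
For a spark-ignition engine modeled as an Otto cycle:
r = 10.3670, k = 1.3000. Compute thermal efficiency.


r^(k-1) = 2.0170
eta = 1 - 1/2.0170 = 0.5042 = 50.4203%

50.4203%


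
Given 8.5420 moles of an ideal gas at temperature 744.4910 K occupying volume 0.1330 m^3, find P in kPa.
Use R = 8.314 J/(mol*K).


P = nRT/V = 8.5420 * 8.314 * 744.4910 / 0.1330
= 52872.4018 / 0.1330 = 397536.8557 Pa = 397.5369 kPa

397.5369 kPa


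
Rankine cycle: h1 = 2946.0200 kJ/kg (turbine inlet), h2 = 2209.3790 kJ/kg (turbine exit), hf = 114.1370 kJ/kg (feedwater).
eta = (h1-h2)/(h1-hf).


W = 736.6410 kJ/kg
Q_in = 2831.8830 kJ/kg
eta = 0.2601 = 26.0124%

eta = 26.0124%


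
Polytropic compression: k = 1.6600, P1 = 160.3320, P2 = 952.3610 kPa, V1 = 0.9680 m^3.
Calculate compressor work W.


(k-1)/k = 0.3976
(P2/P1)^exp = 2.0307
W = 2.5152 * 160.3320 * 0.9680 * (2.0307 - 1) = 402.3430 kJ

402.3430 kJ


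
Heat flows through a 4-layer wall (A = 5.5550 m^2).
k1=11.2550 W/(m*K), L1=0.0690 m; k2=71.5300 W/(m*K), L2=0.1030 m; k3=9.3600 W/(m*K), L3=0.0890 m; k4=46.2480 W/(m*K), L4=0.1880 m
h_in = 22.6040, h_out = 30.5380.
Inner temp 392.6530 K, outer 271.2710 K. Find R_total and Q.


R_conv_in = 1/(22.6040*5.5550) = 0.0080
R_1 = 0.0690/(11.2550*5.5550) = 0.0011
R_2 = 0.1030/(71.5300*5.5550) = 0.0003
R_3 = 0.0890/(9.3600*5.5550) = 0.0017
R_4 = 0.1880/(46.2480*5.5550) = 0.0007
R_conv_out = 1/(30.5380*5.5550) = 0.0059
R_total = 0.0177 K/W
Q = 121.3820 / 0.0177 = 6871.2490 W

R_total = 0.0177 K/W, Q = 6871.2490 W


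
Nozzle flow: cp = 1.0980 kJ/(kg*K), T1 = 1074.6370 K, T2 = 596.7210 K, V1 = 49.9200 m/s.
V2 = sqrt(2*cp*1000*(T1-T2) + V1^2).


dT = 477.9160 K
2*cp*1000*dT = 1049503.5360
V1^2 = 2492.0064
V2 = sqrt(1051995.5424) = 1025.6683 m/s

1025.6683 m/s


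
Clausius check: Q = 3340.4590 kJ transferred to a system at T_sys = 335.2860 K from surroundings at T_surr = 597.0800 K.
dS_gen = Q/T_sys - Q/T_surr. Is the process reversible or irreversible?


dS_sys = 3340.4590/335.2860 = 9.9630 kJ/K
dS_surr = -3340.4590/597.0800 = -5.5947 kJ/K
dS_gen = 9.9630 - 5.5947 = 4.3684 kJ/K (irreversible)

dS_gen = 4.3684 kJ/K, irreversible


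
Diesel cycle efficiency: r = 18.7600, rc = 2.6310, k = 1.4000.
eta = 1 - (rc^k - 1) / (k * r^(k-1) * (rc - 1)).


r^(k-1) = 3.2307
rc^k = 3.8741
eta = 0.6104 = 61.0395%

61.0395%


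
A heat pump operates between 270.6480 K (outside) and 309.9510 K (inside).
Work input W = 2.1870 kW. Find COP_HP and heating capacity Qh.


COP = 309.9510 / 39.3030 = 7.8862
Qh = 7.8862 * 2.1870 = 17.2471 kW

COP = 7.8862, Qh = 17.2471 kW


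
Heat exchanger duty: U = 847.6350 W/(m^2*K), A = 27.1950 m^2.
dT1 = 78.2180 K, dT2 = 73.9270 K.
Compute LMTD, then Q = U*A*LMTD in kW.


LMTD = 76.0523 K
Q = 847.6350 * 27.1950 * 76.0523 = 1753115.1512 W = 1753.1152 kW

1753.1152 kW


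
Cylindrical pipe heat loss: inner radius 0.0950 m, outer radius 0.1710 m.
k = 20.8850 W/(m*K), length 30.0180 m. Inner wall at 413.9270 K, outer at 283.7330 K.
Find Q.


dT = 130.1940 K
ln(ro/ri) = 0.5878
Q = 2*pi*20.8850*30.0180*130.1940 / 0.5878 = 872503.8307 W

872503.8307 W


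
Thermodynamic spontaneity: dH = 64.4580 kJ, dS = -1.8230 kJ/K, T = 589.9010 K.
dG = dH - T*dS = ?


T*dS = 589.9010 * -1.8230 = -1075.3895 kJ
dG = 64.4580 + 1075.3895 = 1139.8475 kJ (non-spontaneous)

dG = 1139.8475 kJ, non-spontaneous


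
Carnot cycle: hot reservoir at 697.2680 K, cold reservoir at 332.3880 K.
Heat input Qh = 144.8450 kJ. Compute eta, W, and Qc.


eta = 1 - 332.3880/697.2680 = 0.5233
W = 0.5233 * 144.8450 = 75.7973 kJ
Qc = 144.8450 - 75.7973 = 69.0477 kJ

eta = 52.3300%, W = 75.7973 kJ, Qc = 69.0477 kJ


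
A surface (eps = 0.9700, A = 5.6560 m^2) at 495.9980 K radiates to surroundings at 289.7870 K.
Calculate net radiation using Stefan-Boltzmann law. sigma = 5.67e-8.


T^4 = 6.0523e+10
Tsurr^4 = 7.0521e+09
Q = 0.9700 * 5.67e-8 * 5.6560 * 5.3471e+10 = 16633.4073 W

16633.4073 W


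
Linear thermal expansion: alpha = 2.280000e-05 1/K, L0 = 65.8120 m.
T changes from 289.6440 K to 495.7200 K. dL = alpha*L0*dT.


dT = 206.0760 K
dL = 2.280000e-05 * 65.8120 * 206.0760 = 0.309220 m
L_final = 66.121220 m

dL = 0.309220 m


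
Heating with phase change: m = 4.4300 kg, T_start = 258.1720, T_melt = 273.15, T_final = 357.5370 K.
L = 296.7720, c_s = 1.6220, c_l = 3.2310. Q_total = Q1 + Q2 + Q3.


Q1 (sensible, solid) = 4.4300 * 1.6220 * 14.9780 = 107.6238 kJ
Q2 (latent) = 4.4300 * 296.7720 = 1314.7000 kJ
Q3 (sensible, liquid) = 4.4300 * 3.2310 * 84.3870 = 1207.8590 kJ
Q_total = 2630.1828 kJ

2630.1828 kJ


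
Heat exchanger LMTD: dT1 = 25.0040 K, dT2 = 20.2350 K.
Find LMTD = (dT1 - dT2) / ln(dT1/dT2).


dT1/dT2 = 1.2357
ln(dT1/dT2) = 0.2116
LMTD = 4.7690 / 0.2116 = 22.5355 K

22.5355 K


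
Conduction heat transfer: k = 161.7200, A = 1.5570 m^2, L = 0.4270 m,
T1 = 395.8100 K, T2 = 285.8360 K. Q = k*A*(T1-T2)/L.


dT = 109.9740 K
Q = 161.7200 * 1.5570 * 109.9740 / 0.4270 = 64850.6737 W

64850.6737 W


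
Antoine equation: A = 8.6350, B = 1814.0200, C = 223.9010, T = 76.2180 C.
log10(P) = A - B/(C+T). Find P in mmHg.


C+T = 300.1190
B/(C+T) = 6.0443
log10(P) = 8.6350 - 6.0443 = 2.5907
P = 10^2.5907 = 389.6406 mmHg

389.6406 mmHg


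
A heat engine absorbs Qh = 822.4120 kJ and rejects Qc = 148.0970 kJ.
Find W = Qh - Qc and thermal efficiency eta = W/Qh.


W = 822.4120 - 148.0970 = 674.3150 kJ
eta = 674.3150 / 822.4120 = 0.8199 = 81.9924%

W = 674.3150 kJ, eta = 81.9924%


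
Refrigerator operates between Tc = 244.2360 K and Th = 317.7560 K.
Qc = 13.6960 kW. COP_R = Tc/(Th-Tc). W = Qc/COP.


COP = 244.2360 / 73.5200 = 3.3220
W = 13.6960 / 3.3220 = 4.1228 kW

COP = 3.3220, W = 4.1228 kW


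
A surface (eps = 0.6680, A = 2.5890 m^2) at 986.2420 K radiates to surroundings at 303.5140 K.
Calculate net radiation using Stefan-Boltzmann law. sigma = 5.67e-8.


T^4 = 9.4609e+11
Tsurr^4 = 8.4862e+09
Q = 0.6680 * 5.67e-8 * 2.5890 * 9.3761e+11 = 91941.6834 W

91941.6834 W


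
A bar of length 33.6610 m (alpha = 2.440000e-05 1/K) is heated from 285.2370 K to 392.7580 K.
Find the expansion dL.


dT = 107.5210 K
dL = 2.440000e-05 * 33.6610 * 107.5210 = 0.088310 m
L_final = 33.749310 m

dL = 0.088310 m


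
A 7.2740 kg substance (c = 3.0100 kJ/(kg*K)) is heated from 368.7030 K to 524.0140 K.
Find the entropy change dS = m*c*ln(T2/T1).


T2/T1 = 1.4212
ln(T2/T1) = 0.3515
dS = 7.2740 * 3.0100 * 0.3515 = 7.6966 kJ/K

7.6966 kJ/K


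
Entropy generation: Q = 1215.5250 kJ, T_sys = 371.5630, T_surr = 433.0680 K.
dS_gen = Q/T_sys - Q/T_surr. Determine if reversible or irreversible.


dS_sys = 1215.5250/371.5630 = 3.2714 kJ/K
dS_surr = -1215.5250/433.0680 = -2.8068 kJ/K
dS_gen = 3.2714 - 2.8068 = 0.4646 kJ/K (irreversible)

dS_gen = 0.4646 kJ/K, irreversible


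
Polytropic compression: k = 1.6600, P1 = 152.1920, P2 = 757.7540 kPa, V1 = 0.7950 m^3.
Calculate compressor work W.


(k-1)/k = 0.3976
(P2/P1)^exp = 1.8931
W = 2.5152 * 152.1920 * 0.7950 * (1.8931 - 1) = 271.7851 kJ

271.7851 kJ


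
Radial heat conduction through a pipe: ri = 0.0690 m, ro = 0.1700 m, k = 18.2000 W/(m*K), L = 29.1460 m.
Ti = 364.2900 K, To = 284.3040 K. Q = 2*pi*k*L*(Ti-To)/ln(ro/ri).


dT = 79.9860 K
ln(ro/ri) = 0.9017
Q = 2*pi*18.2000*29.1460*79.9860 / 0.9017 = 295655.5335 W

295655.5335 W


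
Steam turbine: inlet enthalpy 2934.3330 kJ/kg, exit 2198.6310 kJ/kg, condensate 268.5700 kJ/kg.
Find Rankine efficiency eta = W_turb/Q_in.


W = 735.7020 kJ/kg
Q_in = 2665.7630 kJ/kg
eta = 0.2760 = 27.5982%

eta = 27.5982%


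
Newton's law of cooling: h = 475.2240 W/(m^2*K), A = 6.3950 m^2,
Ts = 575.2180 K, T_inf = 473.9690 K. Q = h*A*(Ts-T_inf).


dT = 101.2490 K
Q = 475.2240 * 6.3950 * 101.2490 = 307701.5308 W

307701.5308 W


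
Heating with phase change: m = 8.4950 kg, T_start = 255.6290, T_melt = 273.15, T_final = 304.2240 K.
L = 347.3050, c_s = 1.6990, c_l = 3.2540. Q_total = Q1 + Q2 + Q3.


Q1 (sensible, solid) = 8.4950 * 1.6990 * 17.5210 = 252.8807 kJ
Q2 (latent) = 8.4950 * 347.3050 = 2950.3560 kJ
Q3 (sensible, liquid) = 8.4950 * 3.2540 * 31.0740 = 858.9702 kJ
Q_total = 4062.2068 kJ

4062.2068 kJ


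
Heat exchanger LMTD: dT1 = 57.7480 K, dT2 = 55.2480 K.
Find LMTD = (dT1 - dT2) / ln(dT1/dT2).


dT1/dT2 = 1.0453
ln(dT1/dT2) = 0.0443
LMTD = 2.5000 / 0.0443 = 56.4888 K

56.4888 K


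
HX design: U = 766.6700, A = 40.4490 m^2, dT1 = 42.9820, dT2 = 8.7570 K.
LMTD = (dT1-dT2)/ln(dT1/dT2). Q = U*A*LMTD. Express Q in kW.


LMTD = 21.5126 K
Q = 766.6700 * 40.4490 * 21.5126 = 667128.0149 W = 667.1280 kW

667.1280 kW


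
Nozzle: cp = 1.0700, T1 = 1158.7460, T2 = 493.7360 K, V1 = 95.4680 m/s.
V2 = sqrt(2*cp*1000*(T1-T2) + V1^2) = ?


dT = 665.0100 K
2*cp*1000*dT = 1423121.4000
V1^2 = 9114.1390
V2 = sqrt(1432235.5390) = 1196.7604 m/s

1196.7604 m/s


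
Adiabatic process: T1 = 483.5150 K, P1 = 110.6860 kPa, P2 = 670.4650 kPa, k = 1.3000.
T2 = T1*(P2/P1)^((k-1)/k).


(k-1)/k = 0.2308
(P2/P1)^exp = 1.5154
T2 = 483.5150 * 1.5154 = 732.7181 K

732.7181 K


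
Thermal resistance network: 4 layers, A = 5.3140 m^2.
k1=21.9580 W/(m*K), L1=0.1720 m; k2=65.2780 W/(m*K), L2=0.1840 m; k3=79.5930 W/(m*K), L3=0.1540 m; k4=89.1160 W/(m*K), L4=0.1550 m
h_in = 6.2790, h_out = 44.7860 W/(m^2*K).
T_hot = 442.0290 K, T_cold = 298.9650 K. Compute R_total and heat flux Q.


R_conv_in = 1/(6.2790*5.3140) = 0.0300
R_1 = 0.1720/(21.9580*5.3140) = 0.0015
R_2 = 0.1840/(65.2780*5.3140) = 0.0005
R_3 = 0.1540/(79.5930*5.3140) = 0.0004
R_4 = 0.1550/(89.1160*5.3140) = 0.0003
R_conv_out = 1/(44.7860*5.3140) = 0.0042
R_total = 0.0369 K/W
Q = 143.0640 / 0.0369 = 3880.4605 W

R_total = 0.0369 K/W, Q = 3880.4605 W


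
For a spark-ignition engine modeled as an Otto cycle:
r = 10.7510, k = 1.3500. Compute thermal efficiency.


r^(k-1) = 2.2962
eta = 1 - 1/2.2962 = 0.5645 = 56.4495%

56.4495%


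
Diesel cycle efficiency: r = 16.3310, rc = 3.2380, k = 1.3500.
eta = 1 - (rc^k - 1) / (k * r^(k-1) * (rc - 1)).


r^(k-1) = 2.6580
rc^k = 4.8851
eta = 0.5162 = 51.6213%

51.6213%


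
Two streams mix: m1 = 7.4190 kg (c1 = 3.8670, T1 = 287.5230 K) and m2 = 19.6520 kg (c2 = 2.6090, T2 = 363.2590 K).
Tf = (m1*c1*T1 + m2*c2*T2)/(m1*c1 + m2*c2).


num = 26873.8660
den = 79.9613
Tf = 336.0857 K

336.0857 K


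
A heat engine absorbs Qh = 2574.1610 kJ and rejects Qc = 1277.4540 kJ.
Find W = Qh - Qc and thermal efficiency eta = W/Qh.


W = 2574.1610 - 1277.4540 = 1296.7070 kJ
eta = 1296.7070 / 2574.1610 = 0.5037 = 50.3740%

W = 1296.7070 kJ, eta = 50.3740%


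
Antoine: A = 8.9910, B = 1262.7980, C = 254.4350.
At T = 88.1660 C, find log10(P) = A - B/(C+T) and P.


C+T = 342.6010
B/(C+T) = 3.6859
log10(P) = 8.9910 - 3.6859 = 5.3051
P = 10^5.3051 = 201876.3674 mmHg

201876.3674 mmHg


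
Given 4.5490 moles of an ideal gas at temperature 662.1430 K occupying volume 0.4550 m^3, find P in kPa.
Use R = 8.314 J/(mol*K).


P = nRT/V = 4.5490 * 8.314 * 662.1430 / 0.4550
= 25042.5038 / 0.4550 = 55038.4700 Pa = 55.0385 kPa

55.0385 kPa


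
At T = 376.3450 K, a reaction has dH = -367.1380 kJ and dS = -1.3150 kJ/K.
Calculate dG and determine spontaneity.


T*dS = 376.3450 * -1.3150 = -494.8937 kJ
dG = -367.1380 + 494.8937 = 127.7557 kJ (non-spontaneous)

dG = 127.7557 kJ, non-spontaneous


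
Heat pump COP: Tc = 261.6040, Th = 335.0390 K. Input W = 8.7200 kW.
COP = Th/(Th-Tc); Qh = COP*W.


COP = 335.0390 / 73.4350 = 4.5624
Qh = 4.5624 * 8.7200 = 39.7840 kW

COP = 4.5624, Qh = 39.7840 kW


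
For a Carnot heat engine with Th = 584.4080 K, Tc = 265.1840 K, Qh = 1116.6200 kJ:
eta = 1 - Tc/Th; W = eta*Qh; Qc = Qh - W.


eta = 1 - 265.1840/584.4080 = 0.5462
W = 0.5462 * 1116.6200 = 609.9367 kJ
Qc = 1116.6200 - 609.9367 = 506.6833 kJ

eta = 54.6235%, W = 609.9367 kJ, Qc = 506.6833 kJ


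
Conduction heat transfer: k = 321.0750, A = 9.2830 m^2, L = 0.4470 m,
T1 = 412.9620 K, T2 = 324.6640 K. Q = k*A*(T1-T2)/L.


dT = 88.2980 K
Q = 321.0750 * 9.2830 * 88.2980 / 0.4470 = 588759.8490 W

588759.8490 W


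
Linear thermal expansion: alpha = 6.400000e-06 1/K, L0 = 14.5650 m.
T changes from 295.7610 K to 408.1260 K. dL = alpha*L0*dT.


dT = 112.3650 K
dL = 6.400000e-06 * 14.5650 * 112.3650 = 0.010474 m
L_final = 14.575474 m

dL = 0.010474 m


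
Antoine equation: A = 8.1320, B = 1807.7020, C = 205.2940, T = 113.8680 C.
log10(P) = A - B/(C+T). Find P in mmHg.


C+T = 319.1620
B/(C+T) = 5.6639
log10(P) = 8.1320 - 5.6639 = 2.4681
P = 10^2.4681 = 293.8319 mmHg

293.8319 mmHg


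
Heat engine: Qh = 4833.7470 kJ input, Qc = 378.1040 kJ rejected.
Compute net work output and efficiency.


W = 4833.7470 - 378.1040 = 4455.6430 kJ
eta = 4455.6430 / 4833.7470 = 0.9218 = 92.1778%

W = 4455.6430 kJ, eta = 92.1778%


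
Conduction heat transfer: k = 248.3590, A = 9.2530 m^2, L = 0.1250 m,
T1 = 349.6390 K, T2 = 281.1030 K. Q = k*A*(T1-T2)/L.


dT = 68.5360 K
Q = 248.3590 * 9.2530 * 68.5360 / 0.1250 = 1260001.9162 W

1260001.9162 W


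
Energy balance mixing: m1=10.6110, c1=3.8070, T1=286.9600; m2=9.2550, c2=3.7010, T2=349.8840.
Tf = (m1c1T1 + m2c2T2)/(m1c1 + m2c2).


num = 23576.5492
den = 74.6488
Tf = 315.8328 K

315.8328 K


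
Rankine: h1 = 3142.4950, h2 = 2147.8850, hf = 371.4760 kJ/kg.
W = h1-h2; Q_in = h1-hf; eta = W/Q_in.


W = 994.6100 kJ/kg
Q_in = 2771.0190 kJ/kg
eta = 0.3589 = 35.8933%

eta = 35.8933%


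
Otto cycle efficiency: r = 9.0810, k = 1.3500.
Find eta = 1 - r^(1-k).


r^(k-1) = 2.1644
eta = 1 - 1/2.1644 = 0.5380 = 53.7988%

53.7988%


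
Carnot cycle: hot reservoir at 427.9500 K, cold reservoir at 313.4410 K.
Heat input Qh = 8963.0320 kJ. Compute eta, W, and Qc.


eta = 1 - 313.4410/427.9500 = 0.2676
W = 0.2676 * 8963.0320 = 2398.2891 kJ
Qc = 8963.0320 - 2398.2891 = 6564.7429 kJ

eta = 26.7576%, W = 2398.2891 kJ, Qc = 6564.7429 kJ


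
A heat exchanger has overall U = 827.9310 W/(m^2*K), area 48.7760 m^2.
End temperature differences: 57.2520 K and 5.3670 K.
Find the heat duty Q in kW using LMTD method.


LMTD = 21.9184 K
Q = 827.9310 * 48.7760 * 21.9184 = 885132.7105 W = 885.1327 kW

885.1327 kW


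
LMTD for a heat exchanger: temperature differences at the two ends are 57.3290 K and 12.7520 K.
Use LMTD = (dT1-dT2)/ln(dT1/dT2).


dT1/dT2 = 4.4957
ln(dT1/dT2) = 1.5031
LMTD = 44.5770 / 1.5031 = 29.6563 K

29.6563 K


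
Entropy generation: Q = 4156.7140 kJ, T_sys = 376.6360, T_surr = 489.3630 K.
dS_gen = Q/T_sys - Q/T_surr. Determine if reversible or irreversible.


dS_sys = 4156.7140/376.6360 = 11.0364 kJ/K
dS_surr = -4156.7140/489.3630 = -8.4941 kJ/K
dS_gen = 11.0364 - 8.4941 = 2.5423 kJ/K (irreversible)

dS_gen = 2.5423 kJ/K, irreversible


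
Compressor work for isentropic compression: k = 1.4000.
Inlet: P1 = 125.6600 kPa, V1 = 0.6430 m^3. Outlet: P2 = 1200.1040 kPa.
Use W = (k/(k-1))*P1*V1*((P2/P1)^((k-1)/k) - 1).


(k-1)/k = 0.2857
(P2/P1)^exp = 1.9055
W = 3.5000 * 125.6600 * 0.6430 * (1.9055 - 1) = 256.0701 kJ

256.0701 kJ


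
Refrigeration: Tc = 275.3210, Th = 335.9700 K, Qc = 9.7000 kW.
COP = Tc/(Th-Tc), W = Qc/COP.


COP = 275.3210 / 60.6490 = 4.5396
W = 9.7000 / 4.5396 = 2.1368 kW

COP = 4.5396, W = 2.1368 kW


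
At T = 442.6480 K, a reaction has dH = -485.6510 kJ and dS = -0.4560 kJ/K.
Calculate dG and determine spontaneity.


T*dS = 442.6480 * -0.4560 = -201.8475 kJ
dG = -485.6510 + 201.8475 = -283.8035 kJ (spontaneous)

dG = -283.8035 kJ, spontaneous
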